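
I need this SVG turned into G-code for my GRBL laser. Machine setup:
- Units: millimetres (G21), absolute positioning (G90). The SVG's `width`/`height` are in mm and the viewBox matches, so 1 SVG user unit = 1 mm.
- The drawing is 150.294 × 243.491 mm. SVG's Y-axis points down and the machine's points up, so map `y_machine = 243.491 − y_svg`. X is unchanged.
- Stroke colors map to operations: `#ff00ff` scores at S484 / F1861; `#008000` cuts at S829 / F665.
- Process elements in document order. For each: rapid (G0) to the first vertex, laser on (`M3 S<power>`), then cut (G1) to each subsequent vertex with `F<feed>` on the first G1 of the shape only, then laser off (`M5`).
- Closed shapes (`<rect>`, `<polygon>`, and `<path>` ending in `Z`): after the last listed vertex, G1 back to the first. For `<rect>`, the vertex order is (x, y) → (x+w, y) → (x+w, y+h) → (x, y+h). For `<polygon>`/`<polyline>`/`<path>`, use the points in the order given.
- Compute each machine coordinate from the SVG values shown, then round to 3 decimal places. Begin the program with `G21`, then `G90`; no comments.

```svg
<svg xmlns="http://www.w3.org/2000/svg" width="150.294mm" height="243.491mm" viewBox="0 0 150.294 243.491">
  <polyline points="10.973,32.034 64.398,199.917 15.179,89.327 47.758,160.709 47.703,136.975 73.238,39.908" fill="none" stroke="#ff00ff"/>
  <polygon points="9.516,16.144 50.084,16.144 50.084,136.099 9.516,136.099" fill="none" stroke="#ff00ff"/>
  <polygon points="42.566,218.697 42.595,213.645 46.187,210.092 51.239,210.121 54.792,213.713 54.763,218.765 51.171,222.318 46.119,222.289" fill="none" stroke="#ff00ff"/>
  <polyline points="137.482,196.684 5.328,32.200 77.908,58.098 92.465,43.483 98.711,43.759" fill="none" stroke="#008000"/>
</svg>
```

G21
G90
G0 X10.973 Y211.457
M3 S484
G1 X64.398 Y43.574 F1861
G1 X15.179 Y154.164
G1 X47.758 Y82.782
G1 X47.703 Y106.516
G1 X73.238 Y203.583
M5
G0 X9.516 Y227.347
M3 S484
G1 X50.084 Y227.347 F1861
G1 X50.084 Y107.392
G1 X9.516 Y107.392
G1 X9.516 Y227.347
M5
G0 X42.566 Y24.794
M3 S484
G1 X42.595 Y29.846 F1861
G1 X46.187 Y33.399
G1 X51.239 Y33.370
G1 X54.792 Y29.778
G1 X54.763 Y24.726
G1 X51.171 Y21.173
G1 X46.119 Y21.202
G1 X42.566 Y24.794
M5
G0 X137.482 Y46.807
M3 S829
G1 X5.328 Y211.291 F665
G1 X77.908 Y185.393
G1 X92.465 Y200.008
G1 X98.711 Y199.732
M5

1 u = 1 mm; y_m = 243.491 − y.

[1] `<polyline>` open polyline, #ff00ff→score S484 F1861: (10.973,211.457) → (64.398,43.574) → (15.179,154.164) → (47.758,82.782) → (47.703,106.516) → (73.238,203.583)

[2] `<polygon>` rectangle, #ff00ff→score S484 F1861: (9.516,227.347) → (50.084,227.347) → (50.084,107.392) → (9.516,107.392) → (9.516,227.347) (closed)

[3] `<polygon>` regular polygon, #ff00ff→score S484 F1861: (42.566,24.794) → (42.595,29.846) → (46.187,33.399) → (51.239,33.370) → (54.792,29.778) → (54.763,24.726) → (51.171,21.173) → (46.119,21.202) → (42.566,24.794) (closed)

[4] `<polyline>` open polyline, #008000→cut S829 F665: (137.482,46.807) → (5.328,211.291) → (77.908,185.393) → (92.465,200.008) → (98.711,199.732)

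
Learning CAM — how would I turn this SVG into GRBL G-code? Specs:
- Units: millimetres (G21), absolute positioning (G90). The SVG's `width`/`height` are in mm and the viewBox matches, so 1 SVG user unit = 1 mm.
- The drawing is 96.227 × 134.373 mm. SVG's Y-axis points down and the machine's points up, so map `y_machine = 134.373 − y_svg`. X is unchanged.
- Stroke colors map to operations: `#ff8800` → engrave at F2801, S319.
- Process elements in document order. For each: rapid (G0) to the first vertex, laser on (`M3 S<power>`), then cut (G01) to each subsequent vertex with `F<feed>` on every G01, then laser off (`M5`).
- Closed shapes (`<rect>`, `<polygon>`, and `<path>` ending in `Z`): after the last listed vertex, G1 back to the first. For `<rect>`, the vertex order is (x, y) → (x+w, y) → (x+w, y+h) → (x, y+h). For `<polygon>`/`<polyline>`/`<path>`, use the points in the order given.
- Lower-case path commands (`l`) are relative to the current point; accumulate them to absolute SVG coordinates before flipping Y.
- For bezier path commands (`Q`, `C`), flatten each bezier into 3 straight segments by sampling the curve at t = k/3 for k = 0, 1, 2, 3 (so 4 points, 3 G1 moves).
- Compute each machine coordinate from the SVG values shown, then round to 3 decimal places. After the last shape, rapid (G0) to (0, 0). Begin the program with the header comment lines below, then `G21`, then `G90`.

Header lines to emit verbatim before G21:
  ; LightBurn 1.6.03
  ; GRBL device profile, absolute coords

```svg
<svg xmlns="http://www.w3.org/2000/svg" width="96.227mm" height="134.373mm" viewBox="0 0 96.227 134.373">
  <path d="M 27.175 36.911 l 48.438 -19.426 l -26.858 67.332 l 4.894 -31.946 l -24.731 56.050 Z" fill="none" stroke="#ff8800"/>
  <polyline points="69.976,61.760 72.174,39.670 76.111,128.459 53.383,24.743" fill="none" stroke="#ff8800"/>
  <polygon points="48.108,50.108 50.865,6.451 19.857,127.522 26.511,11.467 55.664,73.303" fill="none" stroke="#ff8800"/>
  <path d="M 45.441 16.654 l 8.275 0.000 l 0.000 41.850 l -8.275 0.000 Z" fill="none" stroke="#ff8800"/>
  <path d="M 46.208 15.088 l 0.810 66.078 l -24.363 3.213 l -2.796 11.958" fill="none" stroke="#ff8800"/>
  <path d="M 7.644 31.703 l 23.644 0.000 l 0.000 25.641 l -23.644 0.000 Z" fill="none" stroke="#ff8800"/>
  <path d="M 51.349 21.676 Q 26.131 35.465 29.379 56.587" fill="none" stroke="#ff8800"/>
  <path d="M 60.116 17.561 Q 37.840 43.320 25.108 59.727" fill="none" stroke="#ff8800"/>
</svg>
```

Since the viewBox matches the mm dimensions, user units are millimetres directly. The only transform is the Y-flip y_m = 134.373 − y_svg.

Shape 1 is a closed polygon drawn with `<path>`. Its stroke #ff8800 means engrave at S319, F2801. After flipping Y the toolpath is (27.175,97.462) → (75.613,116.888) → (48.755,49.556) → (53.649,81.502) → (28.918,25.452) → (27.175,97.462), returning to the start.

Shape 2 is a open polyline drawn with `<polyline>`. Its stroke #ff8800 means engrave at S319, F2801. After flipping Y the toolpath is (69.976,72.613) → (72.174,94.703) → (76.111,5.914) → (53.383,109.630).

Shape 3 is a closed polygon drawn with `<polygon>`. Its stroke #ff8800 means engrave at S319, F2801. After flipping Y the toolpath is (48.108,84.265) → (50.865,127.922) → (19.857,6.851) → (26.511,122.906) → (55.664,61.070) → (48.108,84.265), returning to the start.

Shape 4 is a rectangle drawn with `<path>`. Its stroke #ff8800 means engrave at S319, F2801. After flipping Y the toolpath is (45.441,117.719) → (53.716,117.719) → (53.716,75.869) → (45.441,75.869) → (45.441,117.719), returning to the start.

Shape 5 is a open polyline drawn with `<path>`. Its stroke #ff8800 means engrave at S319, F2801. After flipping Y the toolpath is (46.208,119.285) → (47.018,53.207) → (22.655,49.994) → (19.859,38.036).

Shape 6 is a rectangle drawn with `<path>`. Its stroke #ff8800 means engrave at S319, F2801. After flipping Y the toolpath is (7.644,102.670) → (31.288,102.670) → (31.288,77.029) → (7.644,77.029) → (7.644,102.670), returning to the start.

Shape 7 is a quadratic bezier drawn with `<path>`. Its stroke #ff8800 means engrave at S319, F2801. After flipping Y the toolpath is (51.349,112.697) → (37.700,102.690) → (30.377,91.053) → (29.379,77.786).

Shape 8 is a quadratic bezier drawn with `<path>`. Its stroke #ff8800 means engrave at S319, F2801. After flipping Y the toolpath is (60.116,116.812) → (46.326,100.678) → (34.656,86.623) → (25.108,74.646).

; LightBurn 1.6.03
; GRBL device profile, absolute coords
G21
G90
G0 X27.175 Y97.462
M3 S319
G01 X75.613 Y116.888 F2801
G01 X48.755 Y49.556 F2801
G01 X53.649 Y81.502 F2801
G01 X28.918 Y25.452 F2801
G01 X27.175 Y97.462 F2801
M5
G0 X69.976 Y72.613
M3 S319
G01 X72.174 Y94.703 F2801
G01 X76.111 Y5.914 F2801
G01 X53.383 Y109.630 F2801
M5
G0 X48.108 Y84.265
M3 S319
G01 X50.865 Y127.922 F2801
G01 X19.857 Y6.851 F2801
G01 X26.511 Y122.906 F2801
G01 X55.664 Y61.070 F2801
G01 X48.108 Y84.265 F2801
M5
G0 X45.441 Y117.719
M3 S319
G01 X53.716 Y117.719 F2801
G01 X53.716 Y75.869 F2801
G01 X45.441 Y75.869 F2801
G01 X45.441 Y117.719 F2801
M5
G0 X46.208 Y119.285
M3 S319
G01 X47.018 Y53.207 F2801
G01 X22.655 Y49.994 F2801
G01 X19.859 Y38.036 F2801
M5
G0 X7.644 Y102.670
M3 S319
G01 X31.288 Y102.670 F2801
G01 X31.288 Y77.029 F2801
G01 X7.644 Y77.029 F2801
G01 X7.644 Y102.670 F2801
M5
G0 X51.349 Y112.697
M3 S319
G01 X37.700 Y102.690 F2801
G01 X30.377 Y91.053 F2801
G01 X29.379 Y77.786 F2801
M5
G0 X60.116 Y116.812
M3 S319
G01 X46.326 Y100.678 F2801
G01 X34.656 Y86.623 F2801
G01 X25.108 Y74.646 F2801
M5
G0 X0.000 Y0.000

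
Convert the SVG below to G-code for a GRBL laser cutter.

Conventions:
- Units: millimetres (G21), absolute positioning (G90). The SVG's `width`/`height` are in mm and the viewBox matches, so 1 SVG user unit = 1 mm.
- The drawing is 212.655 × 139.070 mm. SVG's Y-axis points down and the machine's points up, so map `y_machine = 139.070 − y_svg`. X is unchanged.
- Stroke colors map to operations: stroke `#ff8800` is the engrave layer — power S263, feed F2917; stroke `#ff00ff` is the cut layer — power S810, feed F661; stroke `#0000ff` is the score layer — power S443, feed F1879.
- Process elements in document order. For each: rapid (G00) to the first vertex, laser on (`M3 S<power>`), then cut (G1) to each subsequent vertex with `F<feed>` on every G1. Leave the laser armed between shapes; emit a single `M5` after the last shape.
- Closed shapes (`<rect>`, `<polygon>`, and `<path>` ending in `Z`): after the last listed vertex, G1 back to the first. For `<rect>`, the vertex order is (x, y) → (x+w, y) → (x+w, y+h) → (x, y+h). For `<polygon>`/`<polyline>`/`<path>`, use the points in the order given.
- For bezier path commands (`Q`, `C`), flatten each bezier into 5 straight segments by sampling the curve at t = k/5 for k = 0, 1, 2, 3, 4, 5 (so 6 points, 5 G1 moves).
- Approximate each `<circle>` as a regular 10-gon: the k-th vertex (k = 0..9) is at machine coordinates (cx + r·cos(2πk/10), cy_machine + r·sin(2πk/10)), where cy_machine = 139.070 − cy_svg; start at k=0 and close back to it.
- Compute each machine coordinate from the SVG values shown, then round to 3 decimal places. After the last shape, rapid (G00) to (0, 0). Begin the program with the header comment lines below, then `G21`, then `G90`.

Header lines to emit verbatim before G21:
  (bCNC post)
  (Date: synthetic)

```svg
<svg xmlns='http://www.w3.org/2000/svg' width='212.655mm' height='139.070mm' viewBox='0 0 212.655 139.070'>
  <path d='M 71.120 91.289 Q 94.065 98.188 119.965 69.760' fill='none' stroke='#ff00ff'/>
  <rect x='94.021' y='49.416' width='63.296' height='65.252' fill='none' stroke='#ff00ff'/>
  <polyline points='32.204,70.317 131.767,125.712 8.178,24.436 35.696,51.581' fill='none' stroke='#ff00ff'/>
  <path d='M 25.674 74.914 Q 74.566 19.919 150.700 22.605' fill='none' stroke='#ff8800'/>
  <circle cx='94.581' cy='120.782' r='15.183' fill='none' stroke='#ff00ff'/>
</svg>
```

(bCNC post)
(Date: synthetic)
G21
G90
G00 X71.120 Y47.781
M3 S810
G1 X80.416 Y46.434 F661
G1 X89.949 Y47.914 F661
G1 X99.718 Y52.220 F661
G1 X109.723 Y59.352 F661
G1 X119.965 Y69.310 F661
G00 X94.021 Y89.654
M3 S810
G1 X157.317 Y89.654 F661
G1 X157.317 Y24.402 F661
G1 X94.021 Y24.402 F661
G1 X94.021 Y89.654 F661
G00 X32.204 Y68.753
M3 S810
G1 X131.767 Y13.358 F661
G1 X8.178 Y114.634 F661
G1 X35.696 Y87.489 F661
G00 X25.674 Y64.156
M3 S263
G1 X46.320 Y83.847 F2917
G1 X69.146 Y98.923 F2917
G1 X94.152 Y109.385 F2917
G1 X121.336 Y115.232 F2917
G1 X150.700 Y116.465 F2917
G00 X109.764 Y18.288
M3 S810
G1 X106.864 Y27.212 F661
G1 X99.273 Y32.728 F661
G1 X89.889 Y32.728 F661
G1 X82.298 Y27.212 F661
G1 X79.398 Y18.288 F661
G1 X82.298 Y9.364 F661
G1 X89.889 Y3.848 F661
G1 X99.273 Y3.848 F661
G1 X106.864 Y9.364 F661
G1 X109.764 Y18.288 F661
M5
G00 X0.000 Y0.000

Since the viewBox matches the mm dimensions, user units are millimetres directly. The only transform is the Y-flip y_m = 139.070 − y_svg.

Shape 1 is a quadratic bezier drawn with `<path>`. Its stroke #ff00ff means cut at S810, F661. After flipping Y the toolpath is (71.120,47.781) → (80.416,46.434) → (89.949,47.914) → (99.718,52.220) → (109.723,59.352) → (119.965,69.310).

Shape 2 is a rectangle drawn with `<rect>`. Its stroke #ff00ff means cut at S810, F661. After flipping Y the toolpath is (94.021,89.654) → (157.317,89.654) → (157.317,24.402) → (94.021,24.402) → (94.021,89.654), returning to the start.

Shape 3 is a open polyline drawn with `<polyline>`. Its stroke #ff00ff means cut at S810, F661. After flipping Y the toolpath is (32.204,68.753) → (131.767,13.358) → (8.178,114.634) → (35.696,87.489).

Shape 4 is a quadratic bezier drawn with `<path>`. Its stroke #ff8800 means engrave at S263, F2917. After flipping Y the toolpath is (25.674,64.156) → (46.320,83.847) → (69.146,98.923) → (94.152,109.385) → (121.336,115.232) → (150.700,116.465).

Shape 5 is a circle drawn with `<circle>`. Its stroke #ff00ff means cut at S810, F661. After flipping Y the toolpath is (109.764,18.288) → (106.864,27.212) → (99.273,32.728) → (89.889,32.728) → (82.298,27.212) → (79.398,18.288) → (82.298,9.364) → (89.889,3.848) → (99.273,3.848) → (106.864,9.364) → (109.764,18.288), returning to the start.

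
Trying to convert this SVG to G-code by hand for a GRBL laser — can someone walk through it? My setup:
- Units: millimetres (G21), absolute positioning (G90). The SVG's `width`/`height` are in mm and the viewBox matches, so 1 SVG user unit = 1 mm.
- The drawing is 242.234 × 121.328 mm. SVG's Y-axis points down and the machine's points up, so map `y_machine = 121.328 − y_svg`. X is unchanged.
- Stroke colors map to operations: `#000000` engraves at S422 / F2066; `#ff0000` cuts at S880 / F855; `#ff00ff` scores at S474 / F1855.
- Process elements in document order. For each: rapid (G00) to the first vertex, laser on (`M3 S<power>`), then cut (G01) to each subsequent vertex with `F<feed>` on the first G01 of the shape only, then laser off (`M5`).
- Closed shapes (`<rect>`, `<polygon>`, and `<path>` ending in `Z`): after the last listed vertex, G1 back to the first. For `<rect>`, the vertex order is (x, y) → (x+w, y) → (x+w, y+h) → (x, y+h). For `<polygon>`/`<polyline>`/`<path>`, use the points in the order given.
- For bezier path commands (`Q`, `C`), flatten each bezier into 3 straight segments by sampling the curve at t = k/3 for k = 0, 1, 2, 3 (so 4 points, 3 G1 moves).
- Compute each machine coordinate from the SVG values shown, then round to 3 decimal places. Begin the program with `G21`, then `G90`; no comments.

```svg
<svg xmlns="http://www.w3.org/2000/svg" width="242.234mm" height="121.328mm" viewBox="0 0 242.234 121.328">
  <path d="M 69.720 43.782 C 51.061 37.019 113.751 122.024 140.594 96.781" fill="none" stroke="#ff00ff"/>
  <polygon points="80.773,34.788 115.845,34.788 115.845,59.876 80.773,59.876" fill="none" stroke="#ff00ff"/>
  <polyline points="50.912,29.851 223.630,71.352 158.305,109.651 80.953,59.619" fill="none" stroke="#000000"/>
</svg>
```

G21
G90
G00 X69.720 Y77.546
M3 S474
G01 X73.837 Y61.202 F1855
G01 X106.143 Y28.571
G01 X140.594 Y24.547
M5
G00 X80.773 Y86.540
M3 S474
G01 X115.845 Y86.540 F1855
G01 X115.845 Y61.452
G01 X80.773 Y61.452
G01 X80.773 Y86.540
M5
G00 X50.912 Y91.477
M3 S422
G01 X223.630 Y49.976 F2066
G01 X158.305 Y11.677
G01 X80.953 Y61.709
M5

1 u = 1 mm; y_m = 121.328 − y.

[1] `<path>` cubic bezier, #ff00ff→score S474 F1855: (69.720,77.546) → (73.837,61.202) → (106.143,28.571) → (140.594,24.547)

[2] `<polygon>` rectangle, #ff00ff→score S474 F1855: (80.773,86.540) → (115.845,86.540) → (115.845,61.452) → (80.773,61.452) → (80.773,86.540) (closed)

[3] `<polyline>` open polyline, #000000→engrave S422 F2066: (50.912,91.477) → (223.630,49.976) → (158.305,11.677) → (80.953,61.709)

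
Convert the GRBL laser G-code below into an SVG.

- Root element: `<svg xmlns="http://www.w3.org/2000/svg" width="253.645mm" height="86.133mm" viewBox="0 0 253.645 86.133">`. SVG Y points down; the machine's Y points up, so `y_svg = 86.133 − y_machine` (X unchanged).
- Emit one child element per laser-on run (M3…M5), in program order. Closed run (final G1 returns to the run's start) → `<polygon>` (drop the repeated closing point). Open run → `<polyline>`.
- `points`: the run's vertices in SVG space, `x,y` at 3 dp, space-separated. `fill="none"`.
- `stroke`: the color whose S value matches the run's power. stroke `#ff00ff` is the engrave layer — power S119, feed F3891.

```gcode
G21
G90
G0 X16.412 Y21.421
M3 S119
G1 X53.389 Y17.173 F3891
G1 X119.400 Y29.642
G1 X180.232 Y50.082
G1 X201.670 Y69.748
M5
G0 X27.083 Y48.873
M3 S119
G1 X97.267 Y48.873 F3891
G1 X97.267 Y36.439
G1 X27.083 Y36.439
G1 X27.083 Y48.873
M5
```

<svg xmlns="http://www.w3.org/2000/svg" width="253.645mm" height="86.133mm" viewBox="0 0 253.645 86.133">
  <polyline points="16.412,64.712 53.389,68.960 119.400,56.491 180.232,36.051 201.670,16.385" fill="none" stroke="#ff00ff"/>
  <polygon points="27.083,37.260 97.267,37.260 97.267,49.694 27.083,49.694" fill="none" stroke="#ff00ff"/>
</svg>

y_svg = 86.133 − y_m. Every run uses S119, so all elements get stroke `#ff00ff` (engrave).

[1] open run; points: 16.412,64.712 53.389,68.960 119.400,56.491 180.232,36.051 201.670,16.385

[2] closed run; points: 27.083,37.260 97.267,37.260 97.267,49.694 27.083,49.694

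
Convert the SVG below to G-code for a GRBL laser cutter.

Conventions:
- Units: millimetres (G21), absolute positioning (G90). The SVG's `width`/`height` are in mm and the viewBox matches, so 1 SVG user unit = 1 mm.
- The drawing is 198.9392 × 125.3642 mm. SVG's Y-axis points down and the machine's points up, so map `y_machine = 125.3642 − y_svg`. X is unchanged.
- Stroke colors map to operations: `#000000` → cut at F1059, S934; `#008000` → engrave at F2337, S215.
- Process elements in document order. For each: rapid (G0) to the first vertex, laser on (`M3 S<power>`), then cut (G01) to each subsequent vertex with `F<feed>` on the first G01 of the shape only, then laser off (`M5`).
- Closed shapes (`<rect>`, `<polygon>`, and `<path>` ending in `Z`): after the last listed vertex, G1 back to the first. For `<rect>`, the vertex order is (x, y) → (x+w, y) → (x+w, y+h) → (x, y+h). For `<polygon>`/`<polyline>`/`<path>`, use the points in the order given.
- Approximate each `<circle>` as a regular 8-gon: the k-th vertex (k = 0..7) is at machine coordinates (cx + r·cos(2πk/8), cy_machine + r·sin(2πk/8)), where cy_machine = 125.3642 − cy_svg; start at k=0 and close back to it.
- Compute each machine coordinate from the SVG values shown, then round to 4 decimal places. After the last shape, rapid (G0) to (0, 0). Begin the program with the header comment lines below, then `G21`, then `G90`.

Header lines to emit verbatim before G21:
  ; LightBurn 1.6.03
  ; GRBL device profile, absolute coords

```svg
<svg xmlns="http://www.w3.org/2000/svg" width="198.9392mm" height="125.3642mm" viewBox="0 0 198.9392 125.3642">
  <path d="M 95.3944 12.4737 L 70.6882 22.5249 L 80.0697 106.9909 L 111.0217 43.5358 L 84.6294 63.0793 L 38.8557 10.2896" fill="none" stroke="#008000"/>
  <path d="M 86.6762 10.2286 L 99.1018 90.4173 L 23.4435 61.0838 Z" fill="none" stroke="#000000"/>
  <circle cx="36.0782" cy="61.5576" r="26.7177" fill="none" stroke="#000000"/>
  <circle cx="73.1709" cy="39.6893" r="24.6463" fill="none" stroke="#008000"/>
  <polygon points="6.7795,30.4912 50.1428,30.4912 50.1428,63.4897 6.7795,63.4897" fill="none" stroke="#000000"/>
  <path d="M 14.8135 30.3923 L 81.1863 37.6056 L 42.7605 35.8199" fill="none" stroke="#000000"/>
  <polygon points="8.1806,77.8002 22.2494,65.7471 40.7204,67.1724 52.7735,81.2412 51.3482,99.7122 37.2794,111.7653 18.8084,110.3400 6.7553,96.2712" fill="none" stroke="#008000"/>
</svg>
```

Since the viewBox matches the mm dimensions, user units are millimetres directly. The only transform is the Y-flip y_m = 125.3642 − y_svg.

Shape 1 is a open polyline drawn with `<path>`. Its stroke #008000 means engrave at S215, F2337. After flipping Y the toolpath is (95.3944,112.8905) → (70.6882,102.8393) → (80.0697,18.3733) → (111.0217,81.8284) → (84.6294,62.2849) → (38.8557,115.0746).

Shape 2 is a regular polygon drawn with `<path>`. Its stroke #000000 means cut at S934, F1059. After flipping Y the toolpath is (86.6762,115.1356) → (99.1018,34.9469) → (23.4435,64.2804) → (86.6762,115.1356), returning to the start.

Shape 3 is a circle drawn with `<circle>`. Its stroke #000000 means cut at S934, F1059. After flipping Y the toolpath is (62.7959,63.8066) → (54.9705,82.6989) → (36.0782,90.5243) → (17.1859,82.6989) → (9.3605,63.8066) → (17.1859,44.9143) → (36.0782,37.0889) → (54.9705,44.9143) → (62.7959,63.8066), returning to the start.

Shape 4 is a circle drawn with `<circle>`. Its stroke #008000 means engrave at S215, F2337. After flipping Y the toolpath is (97.8172,85.6749) → (90.5985,103.1025) → (73.1709,110.3212) → (55.7433,103.1025) → (48.5246,85.6749) → (55.7433,68.2473) → (73.1709,61.0286) → (90.5985,68.2473) → (97.8172,85.6749), returning to the start.

Shape 5 is a rectangle drawn with `<polygon>`. Its stroke #000000 means cut at S934, F1059. After flipping Y the toolpath is (6.7795,94.8730) → (50.1428,94.8730) → (50.1428,61.8745) → (6.7795,61.8745) → (6.7795,94.8730), returning to the start.

Shape 6 is a open polyline drawn with `<path>`. Its stroke #000000 means cut at S934, F1059. After flipping Y the toolpath is (14.8135,94.9719) → (81.1863,87.7586) → (42.7605,89.5443).

Shape 7 is a regular polygon drawn with `<polygon>`. Its stroke #008000 means engrave at S215, F2337. After flipping Y the toolpath is (8.1806,47.5640) → (22.2494,59.6171) → (40.7204,58.1918) → (52.7735,44.1230) → (51.3482,25.6520) → (37.2794,13.5989) → (18.8084,15.0242) → (6.7553,29.0930) → (8.1806,47.5640), returning to the start.

; LightBurn 1.6.03
; GRBL device profile, absolute coords
G21
G90
G0 X95.3944 Y112.8905
M3 S215
G01 X70.6882 Y102.8393 F2337
G01 X80.0697 Y18.3733
G01 X111.0217 Y81.8284
G01 X84.6294 Y62.2849
G01 X38.8557 Y115.0746
M5
G0 X86.6762 Y115.1356
M3 S934
G01 X99.1018 Y34.9469 F1059
G01 X23.4435 Y64.2804
G01 X86.6762 Y115.1356
M5
G0 X62.7959 Y63.8066
M3 S934
G01 X54.9705 Y82.6989 F1059
G01 X36.0782 Y90.5243
G01 X17.1859 Y82.6989
G01 X9.3605 Y63.8066
G01 X17.1859 Y44.9143
G01 X36.0782 Y37.0889
G01 X54.9705 Y44.9143
G01 X62.7959 Y63.8066
M5
G0 X97.8172 Y85.6749
M3 S215
G01 X90.5985 Y103.1025 F2337
G01 X73.1709 Y110.3212
G01 X55.7433 Y103.1025
G01 X48.5246 Y85.6749
G01 X55.7433 Y68.2473
G01 X73.1709 Y61.0286
G01 X90.5985 Y68.2473
G01 X97.8172 Y85.6749
M5
G0 X6.7795 Y94.8730
M3 S934
G01 X50.1428 Y94.8730 F1059
G01 X50.1428 Y61.8745
G01 X6.7795 Y61.8745
G01 X6.7795 Y94.8730
M5
G0 X14.8135 Y94.9719
M3 S934
G01 X81.1863 Y87.7586 F1059
G01 X42.7605 Y89.5443
M5
G0 X8.1806 Y47.5640
M3 S215
G01 X22.2494 Y59.6171 F2337
G01 X40.7204 Y58.1918
G01 X52.7735 Y44.1230
G01 X51.3482 Y25.6520
G01 X37.2794 Y13.5989
G01 X18.8084 Y15.0242
G01 X6.7553 Y29.0930
G01 X8.1806 Y47.5640
M5
G0 X0.0000 Y0.0000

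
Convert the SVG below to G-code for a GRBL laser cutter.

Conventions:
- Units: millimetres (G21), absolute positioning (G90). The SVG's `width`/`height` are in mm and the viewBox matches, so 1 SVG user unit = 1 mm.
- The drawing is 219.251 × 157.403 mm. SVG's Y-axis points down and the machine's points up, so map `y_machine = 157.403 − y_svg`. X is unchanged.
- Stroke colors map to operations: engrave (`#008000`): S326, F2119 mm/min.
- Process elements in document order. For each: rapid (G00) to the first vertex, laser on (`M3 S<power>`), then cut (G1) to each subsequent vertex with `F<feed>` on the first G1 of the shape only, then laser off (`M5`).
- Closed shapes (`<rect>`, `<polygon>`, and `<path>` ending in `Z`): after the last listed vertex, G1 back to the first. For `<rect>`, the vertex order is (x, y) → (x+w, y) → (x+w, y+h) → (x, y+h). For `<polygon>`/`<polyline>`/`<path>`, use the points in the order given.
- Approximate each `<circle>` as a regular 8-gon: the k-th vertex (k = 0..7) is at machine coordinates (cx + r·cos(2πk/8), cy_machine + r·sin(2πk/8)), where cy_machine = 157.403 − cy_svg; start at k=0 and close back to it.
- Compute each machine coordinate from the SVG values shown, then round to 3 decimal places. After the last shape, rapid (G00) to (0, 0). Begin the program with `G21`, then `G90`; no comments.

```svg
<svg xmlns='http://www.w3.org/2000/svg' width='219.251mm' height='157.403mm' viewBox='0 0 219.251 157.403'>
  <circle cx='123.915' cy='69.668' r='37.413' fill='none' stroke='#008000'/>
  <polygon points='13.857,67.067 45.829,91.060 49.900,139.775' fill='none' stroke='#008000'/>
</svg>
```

1 u = 1 mm; y_m = 157.403 − y.

[1] `<circle>` circle, #008000→engrave S326 F2119: (161.328,87.735) → (150.370,114.190) → (123.915,125.148) → (97.460,114.190) → (86.502,87.735) → (97.460,61.280) → (123.915,50.322) → (150.370,61.280) → (161.328,87.735) (closed)

[2] `<polygon>` closed polygon, #008000→engrave S326 F2119: (13.857,90.336) → (45.829,66.343) → (49.900,17.628) → (13.857,90.336) (closed)

G21
G90
G00 X161.328 Y87.735
M3 S326
G1 X150.370 Y114.190 F2119
G1 X123.915 Y125.148
G1 X97.460 Y114.190
G1 X86.502 Y87.735
G1 X97.460 Y61.280
G1 X123.915 Y50.322
G1 X150.370 Y61.280
G1 X161.328 Y87.735
M5
G00 X13.857 Y90.336
M3 S326
G1 X45.829 Y66.343 F2119
G1 X49.900 Y17.628
G1 X13.857 Y90.336
M5
G00 X0.000 Y0.000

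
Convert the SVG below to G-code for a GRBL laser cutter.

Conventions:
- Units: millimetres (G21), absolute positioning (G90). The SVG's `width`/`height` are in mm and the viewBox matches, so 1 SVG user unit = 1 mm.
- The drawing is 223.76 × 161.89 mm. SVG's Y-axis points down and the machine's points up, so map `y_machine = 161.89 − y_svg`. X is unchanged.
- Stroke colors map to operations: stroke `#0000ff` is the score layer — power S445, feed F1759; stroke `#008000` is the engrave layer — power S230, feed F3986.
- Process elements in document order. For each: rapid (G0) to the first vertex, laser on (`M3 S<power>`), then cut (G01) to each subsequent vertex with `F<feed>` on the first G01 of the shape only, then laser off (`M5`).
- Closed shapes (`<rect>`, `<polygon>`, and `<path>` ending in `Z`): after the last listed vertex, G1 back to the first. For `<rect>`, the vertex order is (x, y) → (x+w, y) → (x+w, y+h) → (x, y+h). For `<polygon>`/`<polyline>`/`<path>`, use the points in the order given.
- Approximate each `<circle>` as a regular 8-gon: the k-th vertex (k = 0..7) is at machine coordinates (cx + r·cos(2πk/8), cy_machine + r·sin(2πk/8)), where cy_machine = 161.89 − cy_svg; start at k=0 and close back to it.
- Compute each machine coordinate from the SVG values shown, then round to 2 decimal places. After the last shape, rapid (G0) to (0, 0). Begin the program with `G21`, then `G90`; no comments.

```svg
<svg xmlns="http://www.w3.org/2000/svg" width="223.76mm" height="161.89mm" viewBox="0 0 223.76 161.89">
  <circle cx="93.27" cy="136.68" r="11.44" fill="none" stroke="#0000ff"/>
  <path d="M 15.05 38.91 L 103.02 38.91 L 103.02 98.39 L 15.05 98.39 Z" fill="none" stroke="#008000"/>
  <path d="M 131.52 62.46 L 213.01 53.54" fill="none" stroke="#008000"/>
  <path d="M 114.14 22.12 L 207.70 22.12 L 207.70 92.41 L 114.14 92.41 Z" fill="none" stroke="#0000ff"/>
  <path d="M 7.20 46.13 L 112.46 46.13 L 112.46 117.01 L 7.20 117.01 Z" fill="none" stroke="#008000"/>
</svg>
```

viewBox `0 0 223.76 161.89` with mm width/height → 1 unit = 1 mm. Flip: y_m = 161.89 − y_svg.

**Shape 1** — `<circle>` circle, stroke `#0000ff` → score (S445, F1759). Machine vertices: (104.71,25.21) → (101.36,33.30) → (93.27,36.65) → (85.18,33.30) → (81.83,25.21) → (85.18,17.12) → (93.27,13.77) → (101.36,17.12) → (104.71,25.21). Closed: final G1 returns to the first vertex.

**Shape 2** — `<path>` rectangle, stroke `#008000` → engrave (S230, F3986). Machine vertices: (15.05,122.98) → (103.02,122.98) → (103.02,63.50) → (15.05,63.50) → (15.05,122.98). Closed: final G1 returns to the first vertex.

**Shape 3** — `<path>` line segment, stroke `#008000` → engrave (S230, F3986). Machine vertices: (131.52,99.43) → (213.01,108.35). Open path.

**Shape 4** — `<path>` rectangle, stroke `#0000ff` → score (S445, F1759). Machine vertices: (114.14,139.77) → (207.70,139.77) → (207.70,69.48) → (114.14,69.48) → (114.14,139.77). Closed: final G1 returns to the first vertex.

**Shape 5** — `<path>` rectangle, stroke `#008000` → engrave (S230, F3986). Machine vertices: (7.20,115.76) → (112.46,115.76) → (112.46,44.88) → (7.20,44.88) → (7.20,115.76). Closed: final G1 returns to the first vertex.

G21
G90
G0 X104.71 Y25.21
M3 S445
G01 X101.36 Y33.30 F1759
G01 X93.27 Y36.65
G01 X85.18 Y33.30
G01 X81.83 Y25.21
G01 X85.18 Y17.12
G01 X93.27 Y13.77
G01 X101.36 Y17.12
G01 X104.71 Y25.21
M5
G0 X15.05 Y122.98
M3 S230
G01 X103.02 Y122.98 F3986
G01 X103.02 Y63.50
G01 X15.05 Y63.50
G01 X15.05 Y122.98
M5
G0 X131.52 Y99.43
M3 S230
G01 X213.01 Y108.35 F3986
M5
G0 X114.14 Y139.77
M3 S445
G01 X207.70 Y139.77 F1759
G01 X207.70 Y69.48
G01 X114.14 Y69.48
G01 X114.14 Y139.77
M5
G0 X7.20 Y115.76
M3 S230
G01 X112.46 Y115.76 F3986
G01 X112.46 Y44.88
G01 X7.20 Y44.88
G01 X7.20 Y115.76
M5
G0 X0.00 Y0.00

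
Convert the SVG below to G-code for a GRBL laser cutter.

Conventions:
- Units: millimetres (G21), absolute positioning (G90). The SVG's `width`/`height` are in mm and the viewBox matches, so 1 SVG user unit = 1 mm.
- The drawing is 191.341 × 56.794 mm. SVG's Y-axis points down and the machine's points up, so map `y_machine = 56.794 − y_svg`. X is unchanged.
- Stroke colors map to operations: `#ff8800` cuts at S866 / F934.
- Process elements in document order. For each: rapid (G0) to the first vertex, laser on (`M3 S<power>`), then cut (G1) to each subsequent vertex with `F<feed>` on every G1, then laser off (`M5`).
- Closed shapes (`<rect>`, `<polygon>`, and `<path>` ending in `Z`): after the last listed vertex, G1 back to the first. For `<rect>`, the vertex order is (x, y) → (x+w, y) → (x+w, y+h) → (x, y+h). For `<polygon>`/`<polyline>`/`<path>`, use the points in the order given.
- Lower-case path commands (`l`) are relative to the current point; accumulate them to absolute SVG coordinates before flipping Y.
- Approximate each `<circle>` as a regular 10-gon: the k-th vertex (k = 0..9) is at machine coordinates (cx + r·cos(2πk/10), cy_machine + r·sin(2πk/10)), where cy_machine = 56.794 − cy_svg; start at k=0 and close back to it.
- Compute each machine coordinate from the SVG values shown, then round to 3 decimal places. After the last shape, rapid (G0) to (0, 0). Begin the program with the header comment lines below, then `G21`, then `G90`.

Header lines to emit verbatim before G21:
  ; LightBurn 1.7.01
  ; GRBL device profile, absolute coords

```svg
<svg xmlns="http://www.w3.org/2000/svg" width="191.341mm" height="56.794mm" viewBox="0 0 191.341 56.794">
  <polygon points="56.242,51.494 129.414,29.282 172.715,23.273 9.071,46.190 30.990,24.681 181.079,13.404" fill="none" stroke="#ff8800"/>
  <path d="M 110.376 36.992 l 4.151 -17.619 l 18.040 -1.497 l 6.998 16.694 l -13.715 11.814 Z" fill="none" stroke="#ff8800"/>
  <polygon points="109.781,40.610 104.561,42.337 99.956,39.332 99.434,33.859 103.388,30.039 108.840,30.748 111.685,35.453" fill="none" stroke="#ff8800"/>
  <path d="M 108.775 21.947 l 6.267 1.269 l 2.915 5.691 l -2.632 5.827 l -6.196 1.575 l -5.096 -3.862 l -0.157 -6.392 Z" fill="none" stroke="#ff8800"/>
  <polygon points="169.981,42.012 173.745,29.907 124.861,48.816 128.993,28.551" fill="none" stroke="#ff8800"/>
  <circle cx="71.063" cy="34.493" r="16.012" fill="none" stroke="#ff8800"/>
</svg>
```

Since the viewBox matches the mm dimensions, user units are millimetres directly. The only transform is the Y-flip y_m = 56.794 − y_svg.

Shape 1 is a closed polygon drawn with `<polygon>`. Its stroke #ff8800 means cut at S866, F934. After flipping Y the toolpath is (56.242,5.300) → (129.414,27.512) → (172.715,33.521) → (9.071,10.604) → (30.990,32.113) → (181.079,43.390) → (56.242,5.300), returning to the start.

Shape 2 is a regular polygon drawn with `<path>`. Its stroke #ff8800 means cut at S866, F934. After flipping Y the toolpath is (110.376,19.802) → (114.527,37.421) → (132.567,38.918) → (139.565,22.224) → (125.850,10.410) → (110.376,19.802), returning to the start.

Shape 3 is a regular polygon drawn with `<polygon>`. Its stroke #ff8800 means cut at S866, F934. After flipping Y the toolpath is (109.781,16.184) → (104.561,14.457) → (99.956,17.462) → (99.434,22.935) → (103.388,26.755) → (108.840,26.046) → (111.685,21.341) → (109.781,16.184), returning to the start.

Shape 4 is a regular polygon drawn with `<path>`. Its stroke #ff8800 means cut at S866, F934. After flipping Y the toolpath is (108.775,34.847) → (115.042,33.578) → (117.957,27.887) → (115.325,22.060) → (109.129,20.485) → (104.033,24.347) → (103.876,30.739) → (108.775,34.847), returning to the start.

Shape 5 is a closed polygon drawn with `<polygon>`. Its stroke #ff8800 means cut at S866, F934. After flipping Y the toolpath is (169.981,14.782) → (173.745,26.887) → (124.861,7.978) → (128.993,28.243) → (169.981,14.782), returning to the start.

Shape 6 is a circle drawn with `<circle>`. Its stroke #ff8800 means cut at S866, F934. After flipping Y the toolpath is (87.075,22.301) → (84.017,31.713) → (76.011,37.529) → (66.115,37.529) → (58.109,31.713) → (55.051,22.301) → (58.109,12.889) → (66.115,7.073) → (76.011,7.073) → (84.017,12.889) → (87.075,22.301), returning to the start.

; LightBurn 1.7.01
; GRBL device profile, absolute coords
G21
G90
G0 X56.242 Y5.300
M3 S866
G1 X129.414 Y27.512 F934
G1 X172.715 Y33.521 F934
G1 X9.071 Y10.604 F934
G1 X30.990 Y32.113 F934
G1 X181.079 Y43.390 F934
G1 X56.242 Y5.300 F934
M5
G0 X110.376 Y19.802
M3 S866
G1 X114.527 Y37.421 F934
G1 X132.567 Y38.918 F934
G1 X139.565 Y22.224 F934
G1 X125.850 Y10.410 F934
G1 X110.376 Y19.802 F934
M5
G0 X109.781 Y16.184
M3 S866
G1 X104.561 Y14.457 F934
G1 X99.956 Y17.462 F934
G1 X99.434 Y22.935 F934
G1 X103.388 Y26.755 F934
G1 X108.840 Y26.046 F934
G1 X111.685 Y21.341 F934
G1 X109.781 Y16.184 F934
M5
G0 X108.775 Y34.847
M3 S866
G1 X115.042 Y33.578 F934
G1 X117.957 Y27.887 F934
G1 X115.325 Y22.060 F934
G1 X109.129 Y20.485 F934
G1 X104.033 Y24.347 F934
G1 X103.876 Y30.739 F934
G1 X108.775 Y34.847 F934
M5
G0 X169.981 Y14.782
M3 S866
G1 X173.745 Y26.887 F934
G1 X124.861 Y7.978 F934
G1 X128.993 Y28.243 F934
G1 X169.981 Y14.782 F934
M5
G0 X87.075 Y22.301
M3 S866
G1 X84.017 Y31.713 F934
G1 X76.011 Y37.529 F934
G1 X66.115 Y37.529 F934
G1 X58.109 Y31.713 F934
G1 X55.051 Y22.301 F934
G1 X58.109 Y12.889 F934
G1 X66.115 Y7.073 F934
G1 X76.011 Y7.073 F934
G1 X84.017 Y12.889 F934
G1 X87.075 Y22.301 F934
M5
G0 X0.000 Y0.000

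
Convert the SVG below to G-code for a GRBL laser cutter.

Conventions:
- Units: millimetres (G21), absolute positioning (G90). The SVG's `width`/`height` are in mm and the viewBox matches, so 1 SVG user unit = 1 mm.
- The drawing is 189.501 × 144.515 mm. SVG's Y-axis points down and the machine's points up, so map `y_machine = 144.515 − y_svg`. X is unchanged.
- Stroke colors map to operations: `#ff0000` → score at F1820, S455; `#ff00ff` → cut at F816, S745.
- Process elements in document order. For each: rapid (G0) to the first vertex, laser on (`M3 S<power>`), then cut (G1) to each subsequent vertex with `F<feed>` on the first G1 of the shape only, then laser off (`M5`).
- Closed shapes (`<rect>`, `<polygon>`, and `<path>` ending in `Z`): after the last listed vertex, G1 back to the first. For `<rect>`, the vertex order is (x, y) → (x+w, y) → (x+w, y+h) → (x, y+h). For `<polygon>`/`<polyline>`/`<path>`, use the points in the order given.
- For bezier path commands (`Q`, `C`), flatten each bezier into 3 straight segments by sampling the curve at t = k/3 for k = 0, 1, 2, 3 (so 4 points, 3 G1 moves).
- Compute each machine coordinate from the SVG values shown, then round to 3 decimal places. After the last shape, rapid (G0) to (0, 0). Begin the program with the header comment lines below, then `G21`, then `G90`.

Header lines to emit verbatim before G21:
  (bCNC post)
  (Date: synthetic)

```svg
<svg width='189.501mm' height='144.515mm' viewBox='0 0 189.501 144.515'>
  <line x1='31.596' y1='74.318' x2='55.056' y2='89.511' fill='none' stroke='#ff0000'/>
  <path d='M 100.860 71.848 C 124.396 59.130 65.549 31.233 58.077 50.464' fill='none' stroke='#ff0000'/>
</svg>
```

(bCNC post)
(Date: synthetic)
G21
G90
G0 X31.596 Y70.197
M3 S455
G1 X55.056 Y55.004 F1820
M5
G0 X100.860 Y72.667
M3 S455
G1 X101.889 Y88.137 F1820
G1 X77.720 Y99.880
G1 X58.077 Y94.051
M5
G0 X0.000 Y0.000

Since the viewBox matches the mm dimensions, user units are millimetres directly. The only transform is the Y-flip y_m = 144.515 − y_svg.

Shape 1 is a line segment drawn with `<line>`. Its stroke #ff0000 means score at S455, F1820. After flipping Y the toolpath is (31.596,70.197) → (55.056,55.004).

Shape 2 is a cubic bezier drawn with `<path>`. Its stroke #ff0000 means score at S455, F1820. After flipping Y the toolpath is (100.860,72.667) → (101.889,88.137) → (77.720,99.880) → (58.077,94.051).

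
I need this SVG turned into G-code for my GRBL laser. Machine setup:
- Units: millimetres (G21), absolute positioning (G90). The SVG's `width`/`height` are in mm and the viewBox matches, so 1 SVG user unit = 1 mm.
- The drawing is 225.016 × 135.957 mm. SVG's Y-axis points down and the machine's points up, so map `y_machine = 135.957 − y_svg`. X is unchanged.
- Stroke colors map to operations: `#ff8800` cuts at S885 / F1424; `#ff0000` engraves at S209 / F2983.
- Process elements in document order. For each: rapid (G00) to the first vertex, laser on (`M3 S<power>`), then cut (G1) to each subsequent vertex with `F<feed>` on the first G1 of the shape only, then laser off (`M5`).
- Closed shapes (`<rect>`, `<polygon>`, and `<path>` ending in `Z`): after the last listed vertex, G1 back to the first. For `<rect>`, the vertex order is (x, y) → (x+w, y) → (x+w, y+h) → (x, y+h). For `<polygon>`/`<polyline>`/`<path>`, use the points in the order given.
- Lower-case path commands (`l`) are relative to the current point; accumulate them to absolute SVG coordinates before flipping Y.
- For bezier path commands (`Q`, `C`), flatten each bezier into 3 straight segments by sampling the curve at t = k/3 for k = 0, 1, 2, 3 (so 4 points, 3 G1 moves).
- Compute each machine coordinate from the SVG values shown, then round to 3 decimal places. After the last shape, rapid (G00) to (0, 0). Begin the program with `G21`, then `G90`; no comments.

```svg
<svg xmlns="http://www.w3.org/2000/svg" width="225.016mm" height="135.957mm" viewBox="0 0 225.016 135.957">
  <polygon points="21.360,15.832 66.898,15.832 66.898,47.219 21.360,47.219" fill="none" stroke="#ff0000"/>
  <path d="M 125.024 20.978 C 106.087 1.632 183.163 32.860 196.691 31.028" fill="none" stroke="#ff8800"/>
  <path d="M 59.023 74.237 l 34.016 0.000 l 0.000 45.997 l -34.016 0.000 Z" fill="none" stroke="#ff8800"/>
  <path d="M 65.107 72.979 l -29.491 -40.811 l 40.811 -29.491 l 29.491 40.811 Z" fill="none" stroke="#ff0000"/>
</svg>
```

Since the viewBox matches the mm dimensions, user units are millimetres directly. The only transform is the Y-flip y_m = 135.957 − y_svg.

Shape 1 is a rectangle drawn with `<polygon>`. Its stroke #ff0000 means engrave at S209, F2983. After flipping Y the toolpath is (21.360,120.125) → (66.898,120.125) → (66.898,88.738) → (21.360,88.738) → (21.360,120.125), returning to the start.

Shape 2 is a cubic bezier drawn with `<path>`. Its stroke #ff8800 means cut at S885, F1424. After flipping Y the toolpath is (125.024,114.979) → (132.182,120.565) → (167.890,111.019) → (196.691,104.929).

Shape 3 is a rectangle drawn with `<path>`. Its stroke #ff8800 means cut at S885, F1424. After flipping Y the toolpath is (59.023,61.720) → (93.039,61.720) → (93.039,15.723) → (59.023,15.723) → (59.023,61.720), returning to the start.

Shape 4 is a regular polygon drawn with `<path>`. Its stroke #ff0000 means engrave at S209, F2983. After flipping Y the toolpath is (65.107,62.978) → (35.616,103.789) → (76.427,133.280) → (105.918,92.469) → (65.107,62.978), returning to the start.

G21
G90
G00 X21.360 Y120.125
M3 S209
G1 X66.898 Y120.125 F2983
G1 X66.898 Y88.738
G1 X21.360 Y88.738
G1 X21.360 Y120.125
M5
G00 X125.024 Y114.979
M3 S885
G1 X132.182 Y120.565 F1424
G1 X167.890 Y111.019
G1 X196.691 Y104.929
M5
G00 X59.023 Y61.720
M3 S885
G1 X93.039 Y61.720 F1424
G1 X93.039 Y15.723
G1 X59.023 Y15.723
G1 X59.023 Y61.720
M5
G00 X65.107 Y62.978
M3 S209
G1 X35.616 Y103.789 F2983
G1 X76.427 Y133.280
G1 X105.918 Y92.469
G1 X65.107 Y62.978
M5
G00 X0.000 Y0.000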